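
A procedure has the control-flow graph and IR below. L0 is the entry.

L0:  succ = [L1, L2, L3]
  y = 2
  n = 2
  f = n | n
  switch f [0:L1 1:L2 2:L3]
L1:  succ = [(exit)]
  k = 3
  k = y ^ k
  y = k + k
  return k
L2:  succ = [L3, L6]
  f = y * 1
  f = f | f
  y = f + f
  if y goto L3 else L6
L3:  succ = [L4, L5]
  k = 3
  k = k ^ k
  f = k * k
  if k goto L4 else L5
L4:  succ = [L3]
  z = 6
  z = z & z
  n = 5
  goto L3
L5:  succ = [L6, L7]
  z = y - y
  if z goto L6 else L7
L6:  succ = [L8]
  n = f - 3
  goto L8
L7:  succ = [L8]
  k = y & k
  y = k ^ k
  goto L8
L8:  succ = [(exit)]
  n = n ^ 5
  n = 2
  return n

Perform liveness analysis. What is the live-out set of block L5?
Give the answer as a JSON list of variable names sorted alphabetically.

def/use:
  L0: {f,n,y} / ∅
  L1: {k,y} / {y}
  L2: {f,y} / {y}
  L3: {f,k} / ∅
  L4: {n,z} / ∅
  L5: {z} / {y}
  L6: {n} / {f}
  L7: {k,y} / {k,y}
  L8: {n} / {n}

Backward fixpoint:
  L0 li=∅ lo={n,y}
  L1 li={y} lo=∅
  L2 li={n,y} lo={f,n,y}
  L3 li={n,y} lo={f,k,n,y}
  L4 li={y} lo={n,y}
  L5 li={f,k,n,y} lo={f,k,n,y}
  L6 li={f} lo={n}
  L7 li={k,n,y} lo={n}
  L8 li={n} lo=∅

live-out(L5) = ["f", "k", "n", "y"]

Answer: ["f", "k", "n", "y"]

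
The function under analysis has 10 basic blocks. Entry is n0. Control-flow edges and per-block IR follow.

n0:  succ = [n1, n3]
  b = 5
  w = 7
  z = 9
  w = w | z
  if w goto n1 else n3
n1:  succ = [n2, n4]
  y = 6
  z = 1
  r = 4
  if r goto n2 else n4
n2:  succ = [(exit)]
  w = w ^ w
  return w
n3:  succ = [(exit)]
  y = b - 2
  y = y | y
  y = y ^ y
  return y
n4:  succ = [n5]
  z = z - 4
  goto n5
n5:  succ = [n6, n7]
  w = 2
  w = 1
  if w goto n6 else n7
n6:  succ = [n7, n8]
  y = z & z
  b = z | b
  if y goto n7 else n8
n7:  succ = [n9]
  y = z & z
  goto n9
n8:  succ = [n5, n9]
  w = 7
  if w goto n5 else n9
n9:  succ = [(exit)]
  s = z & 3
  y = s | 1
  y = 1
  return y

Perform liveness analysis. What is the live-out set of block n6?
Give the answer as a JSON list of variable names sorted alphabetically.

Block summaries:
  n0: {b,w,z} / ∅
  n1: {r,y,z} / ∅
  n2: {w} / {w}
  n3: {y} / {b}
  n4: {z} / {z}
  n5: {w} / ∅
  n6: {b,y} / {b,z}
  n7: {y} / {z}
  n8: {w} / ∅
  n9: {s,y} / {z}

Liveness:
  live n0: ∅→{b,w}
  live n1: {b,w}→{b,w,z}
  live n2: {w}→∅
  live n3: {b}→∅
  live n4: {b,z}→{b,z}
  live n5: {b,z}→{b,z}
  live n6: {b,z}→{b,z}
  live n7: {z}→{z}
  live n8: {b,z}→{b,z}
  live n9: {z}→∅

live-out(n6) = ["b", "z"]

Answer: ["b", "z"]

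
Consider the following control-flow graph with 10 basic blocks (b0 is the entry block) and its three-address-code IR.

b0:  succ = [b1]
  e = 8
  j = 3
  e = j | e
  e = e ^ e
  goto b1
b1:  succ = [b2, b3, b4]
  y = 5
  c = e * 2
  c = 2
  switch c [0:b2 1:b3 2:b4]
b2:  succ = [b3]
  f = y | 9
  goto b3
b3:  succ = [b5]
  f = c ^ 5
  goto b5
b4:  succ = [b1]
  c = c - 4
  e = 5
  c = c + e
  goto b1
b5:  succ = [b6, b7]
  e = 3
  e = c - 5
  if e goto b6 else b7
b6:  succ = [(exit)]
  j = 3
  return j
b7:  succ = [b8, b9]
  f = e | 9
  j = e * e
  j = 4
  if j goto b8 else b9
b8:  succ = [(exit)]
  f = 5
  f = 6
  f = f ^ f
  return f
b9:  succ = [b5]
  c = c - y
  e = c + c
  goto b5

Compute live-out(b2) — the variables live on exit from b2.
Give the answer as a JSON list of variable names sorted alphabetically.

def/use:
  b0: def={e,j} ue=∅
  b1: def={c,y} ue={e}
  b2: def={f} ue={y}
  b3: def={f} ue={c}
  b4: def={c,e} ue={c}
  b5: def={e} ue={c}
  b6: def={j} ue=∅
  b7: def={f,j} ue={e}
  b8: def={f} ue=∅
  b9: def={c,e} ue={c,y}

Live sets:
  b0: in=∅ out={e}
  b1: in={e} out={c,y}
  b2: in={c,y} out={c,y}
  b3: in={c,y} out={c,y}
  b4: in={c} out={e}
  b5: in={c,y} out={c,e,y}
  b6: in=∅ out=∅
  b7: in={c,e,y} out={c,y}
  b8: in=∅ out=∅
  b9: in={c,y} out={c,y}

live-out(b2) = ["c", "y"]

Answer: ["c", "y"]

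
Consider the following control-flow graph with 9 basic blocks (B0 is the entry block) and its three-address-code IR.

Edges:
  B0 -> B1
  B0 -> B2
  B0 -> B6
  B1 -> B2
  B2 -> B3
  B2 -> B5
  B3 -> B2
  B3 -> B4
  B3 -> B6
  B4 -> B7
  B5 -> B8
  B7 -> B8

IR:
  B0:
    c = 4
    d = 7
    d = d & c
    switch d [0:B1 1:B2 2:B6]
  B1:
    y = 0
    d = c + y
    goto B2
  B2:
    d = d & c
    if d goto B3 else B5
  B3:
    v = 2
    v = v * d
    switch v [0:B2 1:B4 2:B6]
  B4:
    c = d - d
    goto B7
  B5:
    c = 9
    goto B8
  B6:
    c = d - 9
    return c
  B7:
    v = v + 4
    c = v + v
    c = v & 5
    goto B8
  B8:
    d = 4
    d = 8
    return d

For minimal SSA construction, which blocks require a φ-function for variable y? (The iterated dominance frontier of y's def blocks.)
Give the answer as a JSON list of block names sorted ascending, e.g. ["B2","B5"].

idom tree: B1←B0 B2←B0 B3←B2 B4←B3 B5←B2 B6←B0 B7←B4 B8←B2
Join-block Dom:
  B2: preds {B0,B1,B3}: {B0} ∩ {B0,B1} ∩ {B0,B2,B3} = {B0}; idom=B0
  B6: preds {B0,B3}: {B0} ∩ {B0,B2,B3} = {B0}; idom=B0
  B8: preds {B5,B7}: {B0,B2,B5} ∩ {B0,B2,B3,B4,B7} = {B0,B2}; idom=B2

DF derivation:
  B2←B0: walk · to B0
  B2←B1: walk B1 to B0
  B2←B3: walk B3→B2 to B0
  B6←B0: walk · to B0
  B6←B3: walk B3→B2 to B0
  B8←B5: walk B5 to B2
  B8←B7: walk B7→B4→B3 to B2
  DF(B0)=∅
  DF(B1)={B2}
  DF(B2)={B2,B6}
  DF(B3)={B2,B6,B8}
  DF(B4)={B8}
  DF(B5)={B8}
  DF(B6)=∅
  DF(B7)={B8}
  DF(B8)=∅

φ for y: defs {B1}
  DF⁺ = {B2,B6}

Answer: ["B2", "B6"]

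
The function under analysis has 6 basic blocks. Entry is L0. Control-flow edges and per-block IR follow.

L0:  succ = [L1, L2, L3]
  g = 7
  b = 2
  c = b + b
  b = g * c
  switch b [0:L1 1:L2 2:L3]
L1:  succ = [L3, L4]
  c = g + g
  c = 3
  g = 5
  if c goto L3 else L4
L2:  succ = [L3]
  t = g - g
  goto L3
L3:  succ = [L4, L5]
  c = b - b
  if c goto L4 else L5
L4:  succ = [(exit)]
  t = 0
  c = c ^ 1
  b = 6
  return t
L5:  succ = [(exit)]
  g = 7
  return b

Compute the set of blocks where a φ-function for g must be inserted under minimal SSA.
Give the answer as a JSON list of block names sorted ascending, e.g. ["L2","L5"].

Answer: ["L3", "L4"]

Analysis:
idom tree: L1←L0 L2←L0 L3←L0 L4←L0 L5←L3
Dom at joins:
  L3: preds {L0,L1,L2}: {L0} ∩ {L0,L1} ∩ {L0,L2} = {L0}; idom=L0
  L4: preds {L1,L3}: {L0,L1} ∩ {L0,L3} = {L0}; idom=L0

Frontier:
  L3←L0: walk · to L0
  L3←L1: walk L1 to L0
  L3←L2: walk L2 to L0
  L4←L1: walk L1 to L0
  L4←L3: walk L3 to L0
  L0 → ∅
  L1 → {L3,L4}
  L2 → {L3}
  L3 → {L4}
  L4 → ∅
  L5 → ∅

φ for g: defs {L0,L1,L5}
  DF⁺ = {L3,L4}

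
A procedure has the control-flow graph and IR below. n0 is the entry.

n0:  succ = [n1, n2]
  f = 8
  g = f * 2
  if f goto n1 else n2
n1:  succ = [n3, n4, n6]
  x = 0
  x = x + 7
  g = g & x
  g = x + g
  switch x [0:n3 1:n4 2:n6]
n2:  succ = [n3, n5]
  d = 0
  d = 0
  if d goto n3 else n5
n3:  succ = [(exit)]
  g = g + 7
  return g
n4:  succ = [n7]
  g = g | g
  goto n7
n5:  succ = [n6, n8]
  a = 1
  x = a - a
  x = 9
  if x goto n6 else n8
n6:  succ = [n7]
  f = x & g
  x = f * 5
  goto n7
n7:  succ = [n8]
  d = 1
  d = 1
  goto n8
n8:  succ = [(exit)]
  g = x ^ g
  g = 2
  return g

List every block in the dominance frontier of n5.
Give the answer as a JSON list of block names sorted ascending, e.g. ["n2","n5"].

Answer: ["n6", "n8"]

Derivation:
idom tree: n1←n0 n2←n0 n3←n0 n4←n1 n5←n2 n6←n0 n7←n0 n8←n0
Dom at joins:
  n3: preds {n1,n2}: {n0,n1} ∩ {n0,n2} = {n0}; idom=n0
  n6: preds {n1,n5}: {n0,n1} ∩ {n0,n2,n5} = {n0}; idom=n0
  n7: preds {n4,n6}: {n0,n1,n4} ∩ {n0,n6} = {n0}; idom=n0
  n8: preds {n5,n7}: {n0,n2,n5} ∩ {n0,n7} = {n0}; idom=n0

Frontier:
  join n3 pred n1: n1 stop@n0
  join n3 pred n2: n2 stop@n0
  join n6 pred n1: n1 stop@n0
  join n6 pred n5: n5→n2 stop@n0
  join n7 pred n4: n4→n1 stop@n0
  join n7 pred n6: n6 stop@n0
  join n8 pred n5: n5→n2 stop@n0
  join n8 pred n7: n7 stop@n0
  DF(n0)=∅
  DF(n1)={n3,n6,n7}
  DF(n2)={n3,n6,n8}
  DF(n3)=∅
  DF(n4)={n7}
  DF(n5)={n6,n8}
  DF(n6)={n7}
  DF(n7)={n8}
  DF(n8)=∅

DF(n5) = ["n6", "n8"]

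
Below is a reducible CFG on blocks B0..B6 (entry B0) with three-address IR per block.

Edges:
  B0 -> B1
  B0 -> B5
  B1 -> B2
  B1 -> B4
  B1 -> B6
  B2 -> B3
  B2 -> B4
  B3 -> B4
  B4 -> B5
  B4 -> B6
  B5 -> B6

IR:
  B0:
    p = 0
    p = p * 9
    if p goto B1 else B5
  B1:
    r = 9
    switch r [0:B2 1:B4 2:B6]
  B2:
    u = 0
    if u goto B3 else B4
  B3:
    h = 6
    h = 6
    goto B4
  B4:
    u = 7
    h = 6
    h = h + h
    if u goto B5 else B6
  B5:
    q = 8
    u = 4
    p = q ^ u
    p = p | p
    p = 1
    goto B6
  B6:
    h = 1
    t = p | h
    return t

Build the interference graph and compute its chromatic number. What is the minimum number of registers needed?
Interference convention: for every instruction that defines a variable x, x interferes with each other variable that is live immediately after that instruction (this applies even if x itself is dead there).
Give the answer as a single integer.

Block summaries:
  B0: {p} / ∅
  B1: {r} / ∅
  B2: {u} / ∅
  B3: {h} / ∅
  B4: {h,u} / ∅
  B5: {p,q,u} / ∅
  B6: {h,t} / {p}

Backward fixpoint:
  B0 li=∅ lo={p}
  B1 li={p} lo={p}
  B2 li={p} lo={p}
  B3 li={p} lo={p}
  B4 li={p} lo={p}
  B5 li=∅ lo={p}
  B6 li={p} lo=∅

Interfere edges:
  h: {p,u}
  p: {h,r,u}
  q: {u}
  r: {p}
  t: ∅
  u: {h,p,q}

Colouring:
  clique {h,p,u} ⇒ need ≥ 3
  3-colouring: r0={p,q,t}  r1={r,u}  r2={h}
  χ = 3

Answer: 3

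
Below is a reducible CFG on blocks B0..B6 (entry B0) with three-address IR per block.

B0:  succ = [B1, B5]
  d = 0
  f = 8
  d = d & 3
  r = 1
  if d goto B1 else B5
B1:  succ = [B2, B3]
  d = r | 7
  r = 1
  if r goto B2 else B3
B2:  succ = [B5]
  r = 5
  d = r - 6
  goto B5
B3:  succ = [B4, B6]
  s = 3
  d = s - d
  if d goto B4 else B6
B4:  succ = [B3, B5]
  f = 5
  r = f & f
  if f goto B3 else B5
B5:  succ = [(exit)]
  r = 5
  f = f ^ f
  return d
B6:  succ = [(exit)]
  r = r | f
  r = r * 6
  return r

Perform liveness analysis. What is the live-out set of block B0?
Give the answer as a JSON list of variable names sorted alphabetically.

Answer: ["d", "f", "r"]

Analysis:
Per-block:
  B0: def={d,f,r} ue=∅
  B1: def={d,r} ue={r}
  B2: def={d,r} ue=∅
  B3: def={d,s} ue={d}
  B4: def={f,r} ue=∅
  B5: def={f,r} ue={d,f}
  B6: def={r} ue={f,r}

Live sets:
  B0: in=∅ out={d,f,r}
  B1: in={f,r} out={d,f,r}
  B2: in={f} out={d,f}
  B3: in={d,f,r} out={d,f,r}
  B4: in={d} out={d,f,r}
  B5: in={d,f} out=∅
  B6: in={f,r} out=∅

live-out(B0) = ["d", "f", "r"]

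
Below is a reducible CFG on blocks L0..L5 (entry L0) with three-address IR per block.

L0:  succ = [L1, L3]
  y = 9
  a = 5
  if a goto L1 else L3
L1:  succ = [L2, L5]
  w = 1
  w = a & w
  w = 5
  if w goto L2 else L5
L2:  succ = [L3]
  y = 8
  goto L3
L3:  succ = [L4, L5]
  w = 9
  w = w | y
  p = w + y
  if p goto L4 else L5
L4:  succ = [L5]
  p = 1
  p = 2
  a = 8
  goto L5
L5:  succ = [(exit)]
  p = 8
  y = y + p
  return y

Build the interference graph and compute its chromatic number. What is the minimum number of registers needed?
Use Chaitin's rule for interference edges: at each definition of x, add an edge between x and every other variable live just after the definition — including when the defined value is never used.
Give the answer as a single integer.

Answer: 3

Derivation:
def/use:
  L0: def={a,y} ue=∅
  L1: def={w} ue={a}
  L2: def={y} ue=∅
  L3: def={p,w} ue={y}
  L4: def={a,p} ue=∅
  L5: def={p,y} ue={y}

Live sets:
  L0: in=∅ out={a,y}
  L1: in={a,y} out={y}
  L2: in=∅ out={y}
  L3: in={y} out={y}
  L4: in={y} out={y}
  L5: in={y} out=∅

Interfere edges:
  a — {w,y}
  p — {y}
  w — {a,y}
  y — {a,p,w}

Colouring:
  lower bound: {a,w,y} mutually conflict ⇒ χ ≥ 3
  3-colouring: r0={y}  r1={a,p}  r2={w}
  χ = 3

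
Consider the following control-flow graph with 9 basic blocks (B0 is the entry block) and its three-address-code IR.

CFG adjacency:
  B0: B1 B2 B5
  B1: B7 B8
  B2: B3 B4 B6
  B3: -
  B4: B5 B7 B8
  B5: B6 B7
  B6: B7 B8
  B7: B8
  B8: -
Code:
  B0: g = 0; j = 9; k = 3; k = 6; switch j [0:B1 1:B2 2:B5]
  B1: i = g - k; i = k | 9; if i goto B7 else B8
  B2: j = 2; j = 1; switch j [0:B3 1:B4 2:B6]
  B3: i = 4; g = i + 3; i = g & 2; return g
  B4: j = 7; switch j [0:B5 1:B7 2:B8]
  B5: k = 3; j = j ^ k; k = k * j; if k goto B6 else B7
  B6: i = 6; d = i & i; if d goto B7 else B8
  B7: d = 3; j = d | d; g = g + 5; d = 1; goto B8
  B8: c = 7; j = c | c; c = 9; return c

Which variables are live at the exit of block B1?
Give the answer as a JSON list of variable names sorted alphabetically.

Answer: ["g"]

Derivation:
Per-block:
  B0 def {g,j,k} use ∅
  B1 def {i} use {g,k}
  B2 def {j} use ∅
  B3 def {g,i} use ∅
  B4 def {j} use ∅
  B5 def {j,k} use {j}
  B6 def {d,i} use ∅
  B7 def {d,g,j} use {g}
  B8 def {c,j} use ∅

Liveness:
  live B0: ∅→{g,j,k}
  live B1: {g,k}→{g}
  live B2: {g}→{g}
  live B3: ∅→∅
  live B4: {g}→{g,j}
  live B5: {g,j}→{g}
  live B6: {g}→{g}
  live B7: {g}→∅
  live B8: ∅→∅

live-out(B1) = ["g"]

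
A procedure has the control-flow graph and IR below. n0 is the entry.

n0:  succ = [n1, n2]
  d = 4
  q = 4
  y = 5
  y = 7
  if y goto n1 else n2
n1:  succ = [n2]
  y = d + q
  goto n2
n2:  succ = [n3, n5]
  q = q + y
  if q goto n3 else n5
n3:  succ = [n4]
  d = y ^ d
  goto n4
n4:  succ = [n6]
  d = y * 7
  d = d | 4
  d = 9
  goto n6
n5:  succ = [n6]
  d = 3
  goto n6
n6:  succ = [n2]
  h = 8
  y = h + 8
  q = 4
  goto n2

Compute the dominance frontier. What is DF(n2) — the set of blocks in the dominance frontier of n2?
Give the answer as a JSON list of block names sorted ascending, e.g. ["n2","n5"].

Answer: ["n2"]

Analysis:
idom tree: n1←n0 n2←n0 n3←n2 n4←n3 n5←n2 n6←n2
Dom∩ at merges:
  n2: preds {n0,n1,n6}: {n0} ∩ {n0,n1} ∩ {n0,n2,n6} = {n0}; idom=n0
  n6: preds {n4,n5}: {n0,n2,n3,n4} ∩ {n0,n2,n5} = {n0,n2}; idom=n2

Frontier:
  join n2 pred n0: · stop@n0
  join n2 pred n1: n1 stop@n0
  join n2 pred n6: n6→n2 stop@n0
  join n6 pred n4: n4→n3 stop@n2
  join n6 pred n5: n5 stop@n2
  DF(n0)=∅
  DF(n1)={n2}
  DF(n2)={n2}
  DF(n3)={n6}
  DF(n4)={n6}
  DF(n5)={n6}
  DF(n6)={n2}

DF(n2) = ["n2"]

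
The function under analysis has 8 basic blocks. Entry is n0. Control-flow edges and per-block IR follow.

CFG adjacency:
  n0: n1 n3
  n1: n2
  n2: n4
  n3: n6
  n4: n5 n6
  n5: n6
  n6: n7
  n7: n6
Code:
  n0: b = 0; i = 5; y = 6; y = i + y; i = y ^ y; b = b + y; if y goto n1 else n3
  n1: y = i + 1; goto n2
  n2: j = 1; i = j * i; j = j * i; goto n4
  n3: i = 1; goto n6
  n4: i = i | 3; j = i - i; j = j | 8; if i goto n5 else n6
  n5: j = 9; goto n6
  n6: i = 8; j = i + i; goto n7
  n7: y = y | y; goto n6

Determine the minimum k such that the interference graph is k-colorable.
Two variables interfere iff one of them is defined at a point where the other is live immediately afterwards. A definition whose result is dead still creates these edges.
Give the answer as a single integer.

Answer: 3

Analysis:
Block summaries:
  n0: def={b,i,y} ue=∅
  n1: def={y} ue={i}
  n2: def={i,j} ue={i}
  n3: def={i} ue=∅
  n4: def={i,j} ue={i}
  n5: def={j} ue=∅
  n6: def={i,j} ue=∅
  n7: def={y} ue={y}

Liveness:
  n0 li=∅ lo={i,y}
  n1 li={i} lo={i,y}
  n2 li={i,y} lo={i,y}
  n3 li={y} lo={y}
  n4 li={i,y} lo={y}
  n5 li={y} lo={y}
  n6 li={y} lo={y}
  n7 li={y} lo={y}

Interfere edges:
  b — {i,y}
  i — {b,j,y}
  j — {i,y}
  y — {b,i,j}

Registers:
  lower bound: {b,i,y} mutually conflict ⇒ χ ≥ 3
  assign b→R2 i→R0 j→R2 y→R1 — no edge inside a register ⇒ χ ≤ 3
  χ = 3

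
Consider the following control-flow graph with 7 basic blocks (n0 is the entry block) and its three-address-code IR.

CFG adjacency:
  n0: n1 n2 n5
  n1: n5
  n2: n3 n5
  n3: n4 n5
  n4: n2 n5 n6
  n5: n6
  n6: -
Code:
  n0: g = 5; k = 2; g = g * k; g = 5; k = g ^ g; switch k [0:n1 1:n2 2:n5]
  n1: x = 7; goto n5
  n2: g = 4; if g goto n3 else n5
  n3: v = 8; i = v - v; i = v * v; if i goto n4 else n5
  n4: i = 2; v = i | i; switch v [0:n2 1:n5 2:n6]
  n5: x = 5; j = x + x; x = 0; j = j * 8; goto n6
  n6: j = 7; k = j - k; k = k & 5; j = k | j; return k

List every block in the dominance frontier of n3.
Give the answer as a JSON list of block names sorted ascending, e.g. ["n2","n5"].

Answer: ["n2", "n5", "n6"]

Analysis:
idom tree: n1←n0 n2←n0 n3←n2 n4←n3 n5←n0 n6←n0
Join-block Dom:
  n2: preds {n0,n4}: {n0} ∩ {n0,n2,n3,n4} = {n0}; idom=n0
  n5: preds {n0,n1,n2,n3,n4}: {n0} ∩ {n0,n1} ∩ {n0,n2} ∩ {n0,n2,n3} ∩ {n0,n2,n3,n4} = {n0}; idom=n0
  n6: preds {n4,n5}: {n0,n2,n3,n4} ∩ {n0,n5} = {n0}; idom=n0

DF walk-up:
  join n2 pred n0: · stop@n0
  join n2 pred n4: n4→n3→n2 stop@n0
  join n5 pred n0: · stop@n0
  join n5 pred n1: n1 stop@n0
  join n5 pred n2: n2 stop@n0
  join n5 pred n3: n3→n2 stop@n0
  join n5 pred n4: n4→n3→n2 stop@n0
  join n6 pred n4: n4→n3→n2 stop@n0
  join n6 pred n5: n5 stop@n0
  n0: DF=∅
  n1: DF={n5}
  n2: DF={n2,n5,n6}
  n3: DF={n2,n5,n6}
  n4: DF={n2,n5,n6}
  n5: DF={n6}
  n6: DF=∅

DF(n3) = ["n2", "n5", "n6"]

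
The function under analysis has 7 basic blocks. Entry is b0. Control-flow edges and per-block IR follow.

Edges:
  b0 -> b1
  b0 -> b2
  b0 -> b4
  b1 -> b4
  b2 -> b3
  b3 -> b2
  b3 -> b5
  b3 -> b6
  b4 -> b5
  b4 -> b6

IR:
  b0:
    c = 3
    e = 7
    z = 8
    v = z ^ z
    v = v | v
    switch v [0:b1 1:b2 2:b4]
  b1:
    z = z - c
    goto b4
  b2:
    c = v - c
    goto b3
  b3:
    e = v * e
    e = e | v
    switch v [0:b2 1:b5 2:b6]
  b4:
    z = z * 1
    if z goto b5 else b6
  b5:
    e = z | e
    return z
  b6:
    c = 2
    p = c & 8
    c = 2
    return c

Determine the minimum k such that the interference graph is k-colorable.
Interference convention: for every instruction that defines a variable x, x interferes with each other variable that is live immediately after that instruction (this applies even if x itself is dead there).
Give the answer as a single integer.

def/use:
  b0 def {c,e,v,z} use ∅
  b1 def {z} use {c,z}
  b2 def {c} use {c,v}
  b3 def {e} use {e,v}
  b4 def {z} use {z}
  b5 def {e} use {e,z}
  b6 def {c,p} use ∅

Liveness:
  b0 li=∅ lo={c,e,v,z}
  b1 li={c,e,z} lo={e,z}
  b2 li={c,e,v,z} lo={c,e,v,z}
  b3 li={c,e,v,z} lo={c,e,v,z}
  b4 li={e,z} lo={e,z}
  b5 li={e,z} lo=∅
  b6 li=∅ lo=∅

Interfere edges:
  c: {e,v,z}
  e: {c,v,z}
  p: ∅
  v: {c,e,z}
  z: {c,e,v}

Colouring:
  lower bound: {c,e,v,z} mutually conflict ⇒ χ ≥ 4
  4-colouring: R0={c,p}  R1={e}  R2={v}  R3={z}
  χ = 4

Answer: 4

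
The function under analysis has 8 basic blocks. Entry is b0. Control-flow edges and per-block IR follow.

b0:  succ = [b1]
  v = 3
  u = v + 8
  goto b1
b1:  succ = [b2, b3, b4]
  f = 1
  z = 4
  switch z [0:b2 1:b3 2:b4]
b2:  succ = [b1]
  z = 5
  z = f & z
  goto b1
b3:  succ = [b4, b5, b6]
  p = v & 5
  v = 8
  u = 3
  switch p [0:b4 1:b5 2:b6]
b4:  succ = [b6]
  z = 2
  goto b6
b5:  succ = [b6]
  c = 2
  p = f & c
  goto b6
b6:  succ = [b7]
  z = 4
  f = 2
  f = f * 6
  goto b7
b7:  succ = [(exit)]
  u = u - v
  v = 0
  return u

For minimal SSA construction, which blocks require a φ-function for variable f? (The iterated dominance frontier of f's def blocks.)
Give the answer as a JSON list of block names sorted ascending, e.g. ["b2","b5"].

idom tree: b1←b0 b2←b1 b3←b1 b4←b1 b5←b3 b6←b1 b7←b6
Join-block Dom:
  b1: preds {b0,b2}: {b0} ∩ {b0,b1,b2} = {b0}; idom=b0
  b4: preds {b1,b3}: {b0,b1} ∩ {b0,b1,b3} = {b0,b1}; idom=b1
  b6: preds {b3,b4,b5}: {b0,b1,b3} ∩ {b0,b1,b4} ∩ {b0,b1,b3,b5} = {b0,b1}; idom=b1

Frontier:
  b1←b0: walk · to b0
  b1←b2: walk b2→b1 to b0
  b4←b1: walk · to b1
  b4←b3: walk b3 to b1
  b6←b3: walk b3 to b1
  b6←b4: walk b4 to b1
  b6←b5: walk b5→b3 to b1
  b0 → ∅
  b1 → {b1}
  b2 → {b1}
  b3 → {b4,b6}
  b4 → {b6}
  b5 → {b6}
  b6 → ∅
  b7 → ∅

φ for f: defs {b1,b6}
  DF⁺ = {b1}

Answer: ["b1"]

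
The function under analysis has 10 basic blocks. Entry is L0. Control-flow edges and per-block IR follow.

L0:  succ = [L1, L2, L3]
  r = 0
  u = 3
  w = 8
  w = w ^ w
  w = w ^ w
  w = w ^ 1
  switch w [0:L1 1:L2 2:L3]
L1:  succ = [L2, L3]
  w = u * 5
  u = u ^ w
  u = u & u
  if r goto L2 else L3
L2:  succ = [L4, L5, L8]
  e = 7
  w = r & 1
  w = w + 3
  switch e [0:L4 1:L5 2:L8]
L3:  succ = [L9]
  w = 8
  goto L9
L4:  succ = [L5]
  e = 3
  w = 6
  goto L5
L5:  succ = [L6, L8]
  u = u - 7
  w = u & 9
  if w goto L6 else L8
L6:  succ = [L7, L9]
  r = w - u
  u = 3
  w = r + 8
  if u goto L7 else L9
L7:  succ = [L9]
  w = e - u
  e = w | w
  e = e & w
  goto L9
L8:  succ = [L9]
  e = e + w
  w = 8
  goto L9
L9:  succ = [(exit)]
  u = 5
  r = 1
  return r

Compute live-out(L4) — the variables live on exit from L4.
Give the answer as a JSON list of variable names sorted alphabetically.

Block summaries:
  L0: {r,u,w} / ∅
  L1: {u,w} / {r,u}
  L2: {e,w} / {r}
  L3: {w} / ∅
  L4: {e,w} / ∅
  L5: {u,w} / {u}
  L6: {r,u,w} / {u,w}
  L7: {e,w} / {e,u}
  L8: {e,w} / {e,w}
  L9: {r,u} / ∅

Live sets:
  live L0: ∅→{r,u}
  live L1: {r,u}→{r,u}
  live L2: {r,u}→{e,u,w}
  live L3: ∅→∅
  live L4: {u}→{e,u}
  live L5: {e,u}→{e,u,w}
  live L6: {e,u,w}→{e,u}
  live L7: {e,u}→∅
  live L8: {e,w}→∅
  live L9: ∅→∅

live-out(L4) = ["e", "u"]

Answer: ["e", "u"]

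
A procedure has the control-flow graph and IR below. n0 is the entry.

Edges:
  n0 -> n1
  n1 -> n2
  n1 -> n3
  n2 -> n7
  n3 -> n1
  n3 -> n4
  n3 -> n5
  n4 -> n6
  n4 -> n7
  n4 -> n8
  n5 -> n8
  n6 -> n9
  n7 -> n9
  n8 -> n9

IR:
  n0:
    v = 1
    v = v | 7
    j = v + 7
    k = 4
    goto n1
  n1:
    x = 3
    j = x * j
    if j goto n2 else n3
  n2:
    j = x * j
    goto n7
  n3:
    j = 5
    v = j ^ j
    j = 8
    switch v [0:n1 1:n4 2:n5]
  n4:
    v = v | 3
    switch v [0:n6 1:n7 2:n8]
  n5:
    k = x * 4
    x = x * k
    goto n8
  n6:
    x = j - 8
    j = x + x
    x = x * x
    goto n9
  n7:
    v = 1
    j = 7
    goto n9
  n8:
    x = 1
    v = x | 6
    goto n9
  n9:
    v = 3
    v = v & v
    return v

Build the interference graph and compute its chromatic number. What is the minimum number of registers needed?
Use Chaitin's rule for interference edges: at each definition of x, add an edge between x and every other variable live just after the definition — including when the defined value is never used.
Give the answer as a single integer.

Block summaries:
  n0: {j,k,v} / ∅
  n1: {j,x} / {j}
  n2: {j} / {j,x}
  n3: {j,v} / ∅
  n4: {v} / {v}
  n5: {k,x} / {x}
  n6: {j,x} / {j}
  n7: {j,v} / ∅
  n8: {v,x} / ∅
  n9: {v} / ∅

Liveness:
  n0: in=∅ out={j}
  n1: in={j} out={j,x}
  n2: in={j,x} out=∅
  n3: in={x} out={j,v,x}
  n4: in={j,v} out={j}
  n5: in={x} out=∅
  n6: in={j} out=∅
  n7: in=∅ out=∅
  n8: in=∅ out=∅
  n9: in=∅ out=∅

Conflict graph:
  j — {k,v,x}
  k — {j,x}
  v — {j,x}
  x — {j,k,v}

Chromatic number:
  {j,k,x} pairwise interfere (3-clique) ⇒ χ ≥ 3
  3-colouring: r0={j}  r1={x}  r2={k,v}
  χ = 3

Answer: 3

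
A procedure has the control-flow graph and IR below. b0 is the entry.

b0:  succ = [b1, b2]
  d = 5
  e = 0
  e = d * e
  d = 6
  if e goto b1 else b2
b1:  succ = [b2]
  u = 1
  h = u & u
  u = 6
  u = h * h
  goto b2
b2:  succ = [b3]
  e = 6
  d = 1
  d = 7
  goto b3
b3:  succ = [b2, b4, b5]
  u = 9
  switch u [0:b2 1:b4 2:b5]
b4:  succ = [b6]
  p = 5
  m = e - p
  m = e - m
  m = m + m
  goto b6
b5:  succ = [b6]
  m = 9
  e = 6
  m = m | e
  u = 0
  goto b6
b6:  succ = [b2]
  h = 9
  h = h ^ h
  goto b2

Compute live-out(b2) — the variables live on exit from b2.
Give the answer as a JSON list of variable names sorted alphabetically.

Per-block:
  b0 def {d,e} use ∅
  b1 def {h,u} use ∅
  b2 def {d,e} use ∅
  b3 def {u} use ∅
  b4 def {m,p} use {e}
  b5 def {e,m,u} use ∅
  b6 def {h} use ∅

Liveness:
  b0: in=∅ out=∅
  b1: in=∅ out=∅
  b2: in=∅ out={e}
  b3: in={e} out={e}
  b4: in={e} out=∅
  b5: in=∅ out=∅
  b6: in=∅ out=∅

live-out(b2) = ["e"]

Answer: ["e"]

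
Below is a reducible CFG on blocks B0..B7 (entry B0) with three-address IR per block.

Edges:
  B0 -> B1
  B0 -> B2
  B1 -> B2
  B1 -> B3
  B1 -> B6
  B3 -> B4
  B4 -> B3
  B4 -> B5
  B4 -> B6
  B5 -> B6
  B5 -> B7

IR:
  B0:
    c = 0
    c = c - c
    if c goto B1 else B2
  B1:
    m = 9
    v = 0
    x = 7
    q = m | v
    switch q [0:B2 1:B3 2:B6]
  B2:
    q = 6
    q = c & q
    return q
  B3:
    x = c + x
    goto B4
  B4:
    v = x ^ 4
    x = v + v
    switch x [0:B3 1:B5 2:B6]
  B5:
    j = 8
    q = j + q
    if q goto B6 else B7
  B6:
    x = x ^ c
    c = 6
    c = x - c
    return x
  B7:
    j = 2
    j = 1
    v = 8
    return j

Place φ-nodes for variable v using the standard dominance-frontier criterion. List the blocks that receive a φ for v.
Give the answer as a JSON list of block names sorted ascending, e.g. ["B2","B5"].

Answer: ["B2", "B3", "B6"]

Working:
idom tree: B1←B0 B2←B0 B3←B1 B4←B3 B5←B4 B6←B1 B7←B5
Dom at joins:
  B2: preds {B0,B1}: {B0} ∩ {B0,B1} = {B0}; idom=B0
  B3: preds {B1,B4}: {B0,B1} ∩ {B0,B1,B3,B4} = {B0,B1}; idom=B1
  B6: preds {B1,B4,B5}: {B0,B1} ∩ {B0,B1,B3,B4} ∩ {B0,B1,B3,B4,B5} = {B0,B1}; idom=B1

DF walk-up:
  B2←B0: walk · to B0
  B2←B1: walk B1 to B0
  B3←B1: walk · to B1
  B3←B4: walk B4→B3 to B1
  B6←B1: walk · to B1
  B6←B4: walk B4→B3 to B1
  B6←B5: walk B5→B4→B3 to B1
  B0 → ∅
  B1 → {B2}
  B2 → ∅
  B3 → {B3,B6}
  B4 → {B3,B6}
  B5 → {B6}
  B6 → ∅
  B7 → ∅

φ for v: defs {B1,B4,B7}
  DF⁺ = {B2,B3,B6}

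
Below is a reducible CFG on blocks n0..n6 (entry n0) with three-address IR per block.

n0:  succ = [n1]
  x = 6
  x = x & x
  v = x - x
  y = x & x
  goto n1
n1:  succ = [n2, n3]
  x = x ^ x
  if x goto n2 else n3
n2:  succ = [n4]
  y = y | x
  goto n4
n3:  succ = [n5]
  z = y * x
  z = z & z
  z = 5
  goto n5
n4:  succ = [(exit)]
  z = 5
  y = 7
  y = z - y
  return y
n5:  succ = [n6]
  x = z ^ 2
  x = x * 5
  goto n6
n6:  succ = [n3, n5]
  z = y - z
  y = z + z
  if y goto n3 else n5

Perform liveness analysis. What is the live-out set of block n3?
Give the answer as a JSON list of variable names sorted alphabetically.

Answer: ["y", "z"]

Derivation:
Block summaries:
  n0 def {v,x,y} use ∅
  n1 def {x} use {x}
  n2 def {y} use {x,y}
  n3 def {z} use {x,y}
  n4 def {y,z} use ∅
  n5 def {x} use {z}
  n6 def {y,z} use {y,z}

Live sets:
  n0: in=∅ out={x,y}
  n1: in={x,y} out={x,y}
  n2: in={x,y} out=∅
  n3: in={x,y} out={y,z}
  n4: in=∅ out=∅
  n5: in={y,z} out={x,y,z}
  n6: in={x,y,z} out={x,y,z}

live-out(n3) = ["y", "z"]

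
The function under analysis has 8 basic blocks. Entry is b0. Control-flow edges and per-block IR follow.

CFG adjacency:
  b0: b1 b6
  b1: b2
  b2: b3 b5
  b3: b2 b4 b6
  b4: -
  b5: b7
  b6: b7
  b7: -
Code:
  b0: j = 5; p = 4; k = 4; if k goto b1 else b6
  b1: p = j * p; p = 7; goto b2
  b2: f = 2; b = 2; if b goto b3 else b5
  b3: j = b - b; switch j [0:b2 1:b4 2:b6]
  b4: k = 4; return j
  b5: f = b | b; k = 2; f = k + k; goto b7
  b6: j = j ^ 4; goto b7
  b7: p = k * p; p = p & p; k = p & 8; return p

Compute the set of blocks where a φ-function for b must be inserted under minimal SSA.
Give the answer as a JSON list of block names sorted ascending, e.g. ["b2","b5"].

idom tree: b1←b0 b2←b1 b3←b2 b4←b3 b5←b2 b6←b0 b7←b0
Join-block Dom:
  b2: preds {b1,b3}: {b0,b1} ∩ {b0,b1,b2,b3} = {b0,b1}; idom=b1
  b6: preds {b0,b3}: {b0} ∩ {b0,b1,b2,b3} = {b0}; idom=b0
  b7: preds {b5,b6}: {b0,b1,b2,b5} ∩ {b0,b6} = {b0}; idom=b0

DF walk-up:
  join b2 pred b1: · stop@b1
  join b2 pred b3: b3→b2 stop@b1
  join b6 pred b0: · stop@b0
  join b6 pred b3: b3→b2→b1 stop@b0
  join b7 pred b5: b5→b2→b1 stop@b0
  join b7 pred b6: b6 stop@b0
  b0 → ∅
  b1 → {b6,b7}
  b2 → {b2,b6,b7}
  b3 → {b2,b6}
  b4 → ∅
  b5 → {b7}
  b6 → {b7}
  b7 → ∅

φ for b: defs {b2}
  DF⁺ = {b2,b6,b7}

Answer: ["b2", "b6", "b7"]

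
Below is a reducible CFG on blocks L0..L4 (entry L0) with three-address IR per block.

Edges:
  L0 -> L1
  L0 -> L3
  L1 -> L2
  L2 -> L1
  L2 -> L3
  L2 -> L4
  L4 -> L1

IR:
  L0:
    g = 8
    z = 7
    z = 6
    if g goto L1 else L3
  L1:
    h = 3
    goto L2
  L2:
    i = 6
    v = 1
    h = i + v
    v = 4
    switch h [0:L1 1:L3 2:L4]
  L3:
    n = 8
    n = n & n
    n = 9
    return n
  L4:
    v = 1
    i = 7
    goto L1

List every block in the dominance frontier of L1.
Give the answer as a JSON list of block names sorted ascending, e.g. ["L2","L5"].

Answer: ["L1", "L3"]

Working:
idom tree: L1←L0 L2←L1 L3←L0 L4←L2
Dom at joins:
  L1: preds {L0,L2,L4}: {L0} ∩ {L0,L1,L2} ∩ {L0,L1,L2,L4} = {L0}; idom=L0
  L3: preds {L0,L2}: {L0} ∩ {L0,L1,L2} = {L0}; idom=L0

DF derivation:
  join L1 pred L0: · stop@L0
  join L1 pred L2: L2→L1 stop@L0
  join L1 pred L4: L4→L2→L1 stop@L0
  join L3 pred L0: · stop@L0
  join L3 pred L2: L2→L1 stop@L0
  DF(L0)=∅
  DF(L1)={L1,L3}
  DF(L2)={L1,L3}
  DF(L3)=∅
  DF(L4)={L1}

DF(L1) = ["L1", "L3"]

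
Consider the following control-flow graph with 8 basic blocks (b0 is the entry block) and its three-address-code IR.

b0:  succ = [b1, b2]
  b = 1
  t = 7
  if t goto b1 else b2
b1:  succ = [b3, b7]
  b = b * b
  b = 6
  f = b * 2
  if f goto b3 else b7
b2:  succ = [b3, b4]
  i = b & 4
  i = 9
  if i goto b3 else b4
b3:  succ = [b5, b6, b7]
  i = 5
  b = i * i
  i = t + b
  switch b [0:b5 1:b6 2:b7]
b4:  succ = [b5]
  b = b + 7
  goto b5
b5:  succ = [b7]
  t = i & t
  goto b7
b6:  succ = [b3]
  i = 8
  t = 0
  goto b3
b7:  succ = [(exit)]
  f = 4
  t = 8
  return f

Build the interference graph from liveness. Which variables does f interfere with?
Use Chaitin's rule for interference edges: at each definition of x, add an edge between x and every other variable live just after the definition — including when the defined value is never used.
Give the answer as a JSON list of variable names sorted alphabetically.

Answer: ["t"]

Derivation:
Block summaries:
  b0 def {b,t} use ∅
  b1 def {b,f} use {b}
  b2 def {i} use {b}
  b3 def {b,i} use {t}
  b4 def {b} use {b}
  b5 def {t} use {i,t}
  b6 def {i,t} use ∅
  b7 def {f,t} use ∅

Backward fixpoint:
  b0 li=∅ lo={b,t}
  b1 li={b,t} lo={t}
  b2 li={b,t} lo={b,i,t}
  b3 li={t} lo={i,t}
  b4 li={b,i,t} lo={i,t}
  b5 li={i,t} lo=∅
  b6 li=∅ lo={t}
  b7 li=∅ lo=∅

Interfere edges:
  b↔{i,t}
  f↔{t}
  i↔{b,t}
  t↔{b,f,i}

N(f) = ["t"]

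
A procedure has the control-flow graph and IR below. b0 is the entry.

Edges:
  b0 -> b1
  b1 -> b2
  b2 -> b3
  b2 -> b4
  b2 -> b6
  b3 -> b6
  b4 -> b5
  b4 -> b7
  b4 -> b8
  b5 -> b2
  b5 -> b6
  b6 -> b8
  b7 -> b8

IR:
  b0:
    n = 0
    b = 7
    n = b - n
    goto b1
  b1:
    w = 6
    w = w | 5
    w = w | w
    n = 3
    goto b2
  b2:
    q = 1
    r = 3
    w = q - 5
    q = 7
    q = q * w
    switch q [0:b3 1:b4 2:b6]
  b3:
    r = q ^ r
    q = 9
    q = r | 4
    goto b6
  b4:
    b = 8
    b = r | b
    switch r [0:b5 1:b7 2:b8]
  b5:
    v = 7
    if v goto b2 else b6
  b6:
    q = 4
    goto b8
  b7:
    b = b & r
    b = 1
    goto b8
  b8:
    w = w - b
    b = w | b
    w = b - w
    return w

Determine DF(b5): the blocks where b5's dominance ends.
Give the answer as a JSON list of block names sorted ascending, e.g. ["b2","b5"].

Answer: ["b2", "b6"]

Analysis:
idom tree: b1←b0 b2←b1 b3←b2 b4←b2 b5←b4 b6←b2 b7←b4 b8←b2
Join-block Dom:
  b2: preds {b1,b5}: {b0,b1} ∩ {b0,b1,b2,b4,b5} = {b0,b1}; idom=b1
  b6: preds {b2,b3,b5}: {b0,b1,b2} ∩ {b0,b1,b2,b3} ∩ {b0,b1,b2,b4,b5} = {b0,b1,b2}; idom=b2
  b8: preds {b4,b6,b7}: {b0,b1,b2,b4} ∩ {b0,b1,b2,b6} ∩ {b0,b1,b2,b4,b7} = {b0,b1,b2}; idom=b2

DF derivation:
  join b2 pred b1: · stop@b1
  join b2 pred b5: b5→b4→b2 stop@b1
  join b6 pred b2: · stop@b2
  join b6 pred b3: b3 stop@b2
  join b6 pred b5: b5→b4 stop@b2
  join b8 pred b4: b4 stop@b2
  join b8 pred b6: b6 stop@b2
  join b8 pred b7: b7→b4 stop@b2
  b0 → ∅
  b1 → ∅
  b2 → {b2}
  b3 → {b6}
  b4 → {b2,b6,b8}
  b5 → {b2,b6}
  b6 → {b8}
  b7 → {b8}
  b8 → ∅

DF(b5) = ["b2", "b6"]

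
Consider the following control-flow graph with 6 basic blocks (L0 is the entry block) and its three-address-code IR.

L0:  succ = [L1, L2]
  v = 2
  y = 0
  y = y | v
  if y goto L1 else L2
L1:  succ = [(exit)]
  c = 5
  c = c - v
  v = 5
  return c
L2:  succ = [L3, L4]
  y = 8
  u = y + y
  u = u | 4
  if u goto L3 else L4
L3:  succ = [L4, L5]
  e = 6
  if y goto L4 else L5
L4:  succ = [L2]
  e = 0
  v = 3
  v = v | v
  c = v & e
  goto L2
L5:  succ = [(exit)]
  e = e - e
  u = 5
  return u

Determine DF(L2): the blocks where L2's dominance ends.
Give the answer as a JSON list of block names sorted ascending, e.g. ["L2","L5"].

idom tree: L1←L0 L2←L0 L3←L2 L4←L2 L5←L3
Join-block Dom:
  L2: preds {L0,L4}: {L0} ∩ {L0,L2,L4} = {L0}; idom=L0
  L4: preds {L2,L3}: {L0,L2} ∩ {L0,L2,L3} = {L0,L2}; idom=L2

Frontier:
  join L2 pred L0: · stop@L0
  join L2 pred L4: L4→L2 stop@L0
  join L4 pred L2: · stop@L2
  join L4 pred L3: L3 stop@L2
  L0 → ∅
  L1 → ∅
  L2 → {L2}
  L3 → {L4}
  L4 → {L2}
  L5 → ∅

DF(L2) = ["L2"]

Answer: ["L2"]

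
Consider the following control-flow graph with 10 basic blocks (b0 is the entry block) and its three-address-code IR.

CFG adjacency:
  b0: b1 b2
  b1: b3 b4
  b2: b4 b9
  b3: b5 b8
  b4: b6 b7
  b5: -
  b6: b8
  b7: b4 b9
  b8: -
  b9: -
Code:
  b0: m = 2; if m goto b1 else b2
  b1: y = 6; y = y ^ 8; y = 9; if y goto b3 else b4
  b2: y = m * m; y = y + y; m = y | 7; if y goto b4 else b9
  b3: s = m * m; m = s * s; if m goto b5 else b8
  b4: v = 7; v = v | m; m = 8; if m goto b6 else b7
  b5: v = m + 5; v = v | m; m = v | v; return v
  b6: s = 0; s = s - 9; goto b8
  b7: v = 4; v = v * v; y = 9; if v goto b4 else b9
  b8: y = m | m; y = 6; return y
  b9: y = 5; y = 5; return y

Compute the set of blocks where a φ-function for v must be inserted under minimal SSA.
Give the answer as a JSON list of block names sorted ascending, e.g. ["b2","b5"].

Answer: ["b4", "b8", "b9"]

Analysis:
idom tree: b1←b0 b2←b0 b3←b1 b4←b0 b5←b3 b6←b4 b7←b4 b8←b0 b9←b0
Dom at joins:
  b4: preds {b1,b2,b7}: {b0,b1} ∩ {b0,b2} ∩ {b0,b4,b7} = {b0}; idom=b0
  b8: preds {b3,b6}: {b0,b1,b3} ∩ {b0,b4,b6} = {b0}; idom=b0
  b9: preds {b2,b7}: {b0,b2} ∩ {b0,b4,b7} = {b0}; idom=b0

DF derivation:
  join b4 pred b1: b1 stop@b0
  join b4 pred b2: b2 stop@b0
  join b4 pred b7: b7→b4 stop@b0
  join b8 pred b3: b3→b1 stop@b0
  join b8 pred b6: b6→b4 stop@b0
  join b9 pred b2: b2 stop@b0
  join b9 pred b7: b7→b4 stop@b0
  b0: DF=∅
  b1: DF={b4,b8}
  b2: DF={b4,b9}
  b3: DF={b8}
  b4: DF={b4,b8,b9}
  b5: DF=∅
  b6: DF={b8}
  b7: DF={b4,b9}
  b8: DF=∅
  b9: DF=∅

φ for v: defs {b4,b5,b7}
  DF⁺ = {b4,b8,b9}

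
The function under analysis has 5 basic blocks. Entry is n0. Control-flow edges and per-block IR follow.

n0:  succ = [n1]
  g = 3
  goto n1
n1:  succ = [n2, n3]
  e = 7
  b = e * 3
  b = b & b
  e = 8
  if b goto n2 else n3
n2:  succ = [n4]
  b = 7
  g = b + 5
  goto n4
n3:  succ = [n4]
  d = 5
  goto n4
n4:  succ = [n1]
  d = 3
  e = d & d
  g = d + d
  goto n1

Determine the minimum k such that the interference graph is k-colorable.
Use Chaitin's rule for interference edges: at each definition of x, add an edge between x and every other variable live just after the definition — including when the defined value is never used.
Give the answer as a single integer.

Per-block:
  n0 def {g} use ∅
  n1 def {b,e} use ∅
  n2 def {b,g} use ∅
  n3 def {d} use ∅
  n4 def {d,e,g} use ∅

Liveness:
  n0: in=∅ out=∅
  n1: in=∅ out=∅
  n2: in=∅ out=∅
  n3: in=∅ out=∅
  n4: in=∅ out=∅

Interference:
  b — {e}
  d — {e}
  e — {b,d}
  g — ∅

Chromatic number:
  {b,e} pairwise interfere (2-clique) ⇒ χ ≥ 2
  assign b→c1 d→c1 e→c0 g→c0 — no edge inside a register ⇒ χ ≤ 2
  χ = 2

Answer: 2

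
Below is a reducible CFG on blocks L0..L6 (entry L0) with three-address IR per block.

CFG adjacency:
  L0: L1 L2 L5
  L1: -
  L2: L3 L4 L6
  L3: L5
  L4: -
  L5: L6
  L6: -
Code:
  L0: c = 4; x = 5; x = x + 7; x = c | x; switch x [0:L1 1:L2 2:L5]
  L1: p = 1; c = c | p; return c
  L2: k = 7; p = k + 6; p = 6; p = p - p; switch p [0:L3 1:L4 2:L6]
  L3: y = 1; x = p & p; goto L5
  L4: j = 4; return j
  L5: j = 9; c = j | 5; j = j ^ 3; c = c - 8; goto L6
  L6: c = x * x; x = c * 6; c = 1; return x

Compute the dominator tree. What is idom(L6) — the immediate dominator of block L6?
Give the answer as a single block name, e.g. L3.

idom tree: L1←L0 L2←L0 L3←L2 L4←L2 L5←L0 L6←L0
Join-block Dom:
  L5: preds {L0,L3}: {L0} ∩ {L0,L2,L3} = {L0}; idom=L0
  L6: preds {L2,L5}: {L0,L2} ∩ {L0,L5} = {L0}; idom=L0

idom(L6) = L0

Answer: L0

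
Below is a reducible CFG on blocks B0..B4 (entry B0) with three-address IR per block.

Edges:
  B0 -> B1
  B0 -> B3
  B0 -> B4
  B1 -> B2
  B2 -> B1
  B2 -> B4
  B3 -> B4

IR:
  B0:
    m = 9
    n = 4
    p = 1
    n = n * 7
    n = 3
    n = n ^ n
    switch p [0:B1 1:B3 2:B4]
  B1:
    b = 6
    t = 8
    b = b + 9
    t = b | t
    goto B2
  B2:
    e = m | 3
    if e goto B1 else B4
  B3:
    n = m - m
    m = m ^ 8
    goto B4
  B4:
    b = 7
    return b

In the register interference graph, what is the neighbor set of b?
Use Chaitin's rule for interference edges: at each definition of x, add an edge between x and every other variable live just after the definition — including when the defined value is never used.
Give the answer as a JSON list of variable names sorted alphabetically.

def/use:
  B0: def={m,n,p} ue=∅
  B1: def={b,t} ue=∅
  B2: def={e} ue={m}
  B3: def={m,n} ue={m}
  B4: def={b} ue=∅

Liveness:
  live B0: ∅→{m}
  live B1: {m}→{m}
  live B2: {m}→{m}
  live B3: {m}→∅
  live B4: ∅→∅

Interference:
  b↔{m,t}
  e↔{m}
  m↔{b,e,n,p,t}
  n↔{m,p}
  p↔{m,n}
  t↔{b,m}

N(b) = ["m", "t"]

Answer: ["m", "t"]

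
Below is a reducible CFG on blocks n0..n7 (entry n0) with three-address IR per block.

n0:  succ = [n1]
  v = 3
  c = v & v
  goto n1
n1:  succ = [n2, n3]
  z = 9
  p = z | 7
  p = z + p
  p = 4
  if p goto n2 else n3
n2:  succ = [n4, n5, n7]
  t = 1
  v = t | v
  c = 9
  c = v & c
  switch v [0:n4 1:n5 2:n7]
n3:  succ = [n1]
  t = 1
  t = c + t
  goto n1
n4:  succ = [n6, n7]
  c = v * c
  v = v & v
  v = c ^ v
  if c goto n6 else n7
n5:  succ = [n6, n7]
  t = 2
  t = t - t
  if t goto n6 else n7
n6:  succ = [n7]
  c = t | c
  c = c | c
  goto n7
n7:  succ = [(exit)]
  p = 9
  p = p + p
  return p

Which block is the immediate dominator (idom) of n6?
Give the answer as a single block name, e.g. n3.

idom tree: n1←n0 n2←n1 n3←n1 n4←n2 n5←n2 n6←n2 n7←n2
Dom at joins:
  n1: preds {n0,n3}: {n0} ∩ {n0,n1,n3} = {n0}; idom=n0
  n6: preds {n4,n5}: {n0,n1,n2,n4} ∩ {n0,n1,n2,n5} = {n0,n1,n2}; idom=n2
  n7: preds {n2,n4,n5,n6}: {n0,n1,n2} ∩ {n0,n1,n2,n4} ∩ {n0,n1,n2,n5} ∩ {n0,n1,n2,n6} = {n0,n1,n2}; idom=n2

idom(n6) = n2

Answer: n2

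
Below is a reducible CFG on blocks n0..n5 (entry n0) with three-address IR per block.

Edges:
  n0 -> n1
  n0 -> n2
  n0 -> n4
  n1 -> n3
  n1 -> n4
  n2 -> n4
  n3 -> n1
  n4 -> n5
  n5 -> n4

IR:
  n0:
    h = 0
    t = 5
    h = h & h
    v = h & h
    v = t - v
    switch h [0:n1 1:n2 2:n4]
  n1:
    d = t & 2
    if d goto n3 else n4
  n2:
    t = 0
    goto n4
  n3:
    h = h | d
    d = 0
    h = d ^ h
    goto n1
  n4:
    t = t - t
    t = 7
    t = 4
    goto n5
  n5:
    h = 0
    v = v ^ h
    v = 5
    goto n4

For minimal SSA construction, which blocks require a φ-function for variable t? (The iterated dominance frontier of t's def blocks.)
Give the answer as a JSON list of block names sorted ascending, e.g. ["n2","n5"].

idom tree: n1←n0 n2←n0 n3←n1 n4←n0 n5←n4
Dom at joins:
  n1: preds {n0,n3}: {n0} ∩ {n0,n1,n3} = {n0}; idom=n0
  n4: preds {n0,n1,n2,n5}: {n0} ∩ {n0,n1} ∩ {n0,n2} ∩ {n0,n4,n5} = {n0}; idom=n0

Frontier:
  n1←n0: walk · to n0
  n1←n3: walk n3→n1 to n0
  n4←n0: walk · to n0
  n4←n1: walk n1 to n0
  n4←n2: walk n2 to n0
  n4←n5: walk n5→n4 to n0
  n0 → ∅
  n1 → {n1,n4}
  n2 → {n4}
  n3 → {n1}
  n4 → {n4}
  n5 → {n4}

φ for t: defs {n0,n2,n4}
  DF⁺ = {n4}

Answer: ["n4"]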